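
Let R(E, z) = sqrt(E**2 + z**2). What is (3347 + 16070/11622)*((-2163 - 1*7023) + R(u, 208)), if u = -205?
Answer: -59578718024/1937 + 19457452*sqrt(85289)/5811 ≈ -2.9780e+7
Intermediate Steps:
(3347 + 16070/11622)*((-2163 - 1*7023) + R(u, 208)) = (3347 + 16070/11622)*((-2163 - 1*7023) + sqrt((-205)**2 + 208**2)) = (3347 + 16070*(1/11622))*((-2163 - 7023) + sqrt(42025 + 43264)) = (3347 + 8035/5811)*(-9186 + sqrt(85289)) = 19457452*(-9186 + sqrt(85289))/5811 = -59578718024/1937 + 19457452*sqrt(85289)/5811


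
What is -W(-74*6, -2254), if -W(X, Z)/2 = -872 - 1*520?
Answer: -2784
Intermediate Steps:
W(X, Z) = 2784 (W(X, Z) = -2*(-872 - 1*520) = -2*(-872 - 520) = -2*(-1392) = 2784)
-W(-74*6, -2254) = -1*2784 = -2784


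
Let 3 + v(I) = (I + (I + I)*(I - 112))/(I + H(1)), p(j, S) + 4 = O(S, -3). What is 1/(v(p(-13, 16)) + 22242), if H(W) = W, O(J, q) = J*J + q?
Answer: 10/225129 ≈ 4.4419e-5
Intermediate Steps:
O(J, q) = q + J² (O(J, q) = J² + q = q + J²)
p(j, S) = -7 + S² (p(j, S) = -4 + (-3 + S²) = -7 + S²)
v(I) = -3 + (I + 2*I*(-112 + I))/(1 + I) (v(I) = -3 + (I + (I + I)*(I - 112))/(I + 1) = -3 + (I + (2*I)*(-112 + I))/(1 + I) = -3 + (I + 2*I*(-112 + I))/(1 + I))
1/(v(p(-13, 16)) + 22242) = 1/((-3 - 226*(-7 + 16²) + 2*(-7 + 16²)²)/(1 + (-7 + 16²)) + 22242) = 1/((-3 - 226*(-7 + 256) + 2*(-7 + 256)²)/(1 + (-7 + 256)) + 22242) = 1/((-3 - 226*249 + 2*249²)/(1 + 249) + 22242) = 1/((-3 - 56274 + 2*62001)/250 + 22242) = 1/((-3 - 56274 + 124002)/250 + 22242) = 1/((1/250)*67725 + 22242) = 1/(2709/10 + 22242) = 1/(225129/10) = 10/225129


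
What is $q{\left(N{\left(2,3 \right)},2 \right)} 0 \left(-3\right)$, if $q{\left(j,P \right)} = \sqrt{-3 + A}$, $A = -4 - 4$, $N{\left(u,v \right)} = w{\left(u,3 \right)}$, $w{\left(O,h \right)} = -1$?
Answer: $0$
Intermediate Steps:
$N{\left(u,v \right)} = -1$
$A = -8$
$q{\left(j,P \right)} = i \sqrt{11}$ ($q{\left(j,P \right)} = \sqrt{-3 - 8} = \sqrt{-11} = i \sqrt{11}$)
$q{\left(N{\left(2,3 \right)},2 \right)} 0 \left(-3\right) = i \sqrt{11} \cdot 0 \left(-3\right) = 0 \left(-3\right) = 0$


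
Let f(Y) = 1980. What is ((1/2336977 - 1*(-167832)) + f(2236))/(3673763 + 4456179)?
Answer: 396846738325/18999487465334 ≈ 0.020887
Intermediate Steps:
((1/2336977 - 1*(-167832)) + f(2236))/(3673763 + 4456179) = ((1/2336977 - 1*(-167832)) + 1980)/(3673763 + 4456179) = ((1/2336977 + 167832) + 1980)/8129942 = (392219523865/2336977 + 1980)*(1/8129942) = (396846738325/2336977)*(1/8129942) = 396846738325/18999487465334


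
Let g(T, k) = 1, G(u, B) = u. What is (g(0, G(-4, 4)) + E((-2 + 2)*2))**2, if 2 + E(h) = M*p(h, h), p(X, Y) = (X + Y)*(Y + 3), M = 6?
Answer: 1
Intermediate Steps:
p(X, Y) = (3 + Y)*(X + Y) (p(X, Y) = (X + Y)*(3 + Y) = (3 + Y)*(X + Y))
E(h) = -2 + 12*h**2 + 36*h (E(h) = -2 + 6*(h**2 + 3*h + 3*h + h*h) = -2 + 6*(h**2 + 3*h + 3*h + h**2) = -2 + 6*(2*h**2 + 6*h) = -2 + (12*h**2 + 36*h) = -2 + 12*h**2 + 36*h)
(g(0, G(-4, 4)) + E((-2 + 2)*2))**2 = (1 + (-2 + 12*((-2 + 2)*2)**2 + 36*((-2 + 2)*2)))**2 = (1 + (-2 + 12*(0*2)**2 + 36*(0*2)))**2 = (1 + (-2 + 12*0**2 + 36*0))**2 = (1 + (-2 + 12*0 + 0))**2 = (1 + (-2 + 0 + 0))**2 = (1 - 2)**2 = (-1)**2 = 1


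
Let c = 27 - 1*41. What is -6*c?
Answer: 84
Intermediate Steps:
c = -14 (c = 27 - 41 = -14)
-6*c = -6*(-14) = 84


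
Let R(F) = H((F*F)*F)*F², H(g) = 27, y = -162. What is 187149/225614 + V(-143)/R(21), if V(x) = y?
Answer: 27059675/33165258 ≈ 0.81590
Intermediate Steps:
V(x) = -162
R(F) = 27*F²
187149/225614 + V(-143)/R(21) = 187149/225614 - 162/(27*21²) = 187149*(1/225614) - 162/(27*441) = 187149/225614 - 162/11907 = 187149/225614 - 162*1/11907 = 187149/225614 - 2/147 = 27059675/33165258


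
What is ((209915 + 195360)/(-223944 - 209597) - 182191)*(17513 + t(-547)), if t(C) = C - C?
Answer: -1383311127861878/433541 ≈ -3.1907e+9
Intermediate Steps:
t(C) = 0
((209915 + 195360)/(-223944 - 209597) - 182191)*(17513 + t(-547)) = ((209915 + 195360)/(-223944 - 209597) - 182191)*(17513 + 0) = (405275/(-433541) - 182191)*17513 = (405275*(-1/433541) - 182191)*17513 = (-405275/433541 - 182191)*17513 = -78987673606/433541*17513 = -1383311127861878/433541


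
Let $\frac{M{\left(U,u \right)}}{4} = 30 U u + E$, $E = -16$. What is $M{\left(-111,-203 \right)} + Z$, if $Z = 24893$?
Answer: $2728789$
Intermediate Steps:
$M{\left(U,u \right)} = -64 + 120 U u$ ($M{\left(U,u \right)} = 4 \left(30 U u - 16\right) = 4 \left(-16 + 30 U u\right) = -64 + 120 U u$)
$M{\left(-111,-203 \right)} + Z = \left(-64 + 120 \left(-111\right) \left(-203\right)\right) + 24893 = \left(-64 + 2703960\right) + 24893 = 2703896 + 24893 = 2728789$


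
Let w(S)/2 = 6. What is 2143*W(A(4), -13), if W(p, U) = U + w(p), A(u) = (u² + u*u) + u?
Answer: -2143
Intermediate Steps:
w(S) = 12 (w(S) = 2*6 = 12)
A(u) = u + 2*u² (A(u) = (u² + u²) + u = 2*u² + u = u + 2*u²)
W(p, U) = 12 + U (W(p, U) = U + 12 = 12 + U)
2143*W(A(4), -13) = 2143*(12 - 13) = 2143*(-1) = -2143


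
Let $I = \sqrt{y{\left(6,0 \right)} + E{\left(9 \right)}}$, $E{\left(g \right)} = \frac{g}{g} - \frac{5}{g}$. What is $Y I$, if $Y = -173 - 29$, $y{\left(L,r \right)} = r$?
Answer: $- \frac{404}{3} \approx -134.67$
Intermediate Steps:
$Y = -202$ ($Y = -173 - 29 = -202$)
$E{\left(g \right)} = 1 - \frac{5}{g}$
$I = \frac{2}{3}$ ($I = \sqrt{0 + \frac{-5 + 9}{9}} = \sqrt{0 + \frac{1}{9} \cdot 4} = \sqrt{0 + \frac{4}{9}} = \sqrt{\frac{4}{9}} = \frac{2}{3} \approx 0.66667$)
$Y I = \left(-202\right) \frac{2}{3} = - \frac{404}{3}$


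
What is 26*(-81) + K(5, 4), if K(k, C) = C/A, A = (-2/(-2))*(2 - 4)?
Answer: -2108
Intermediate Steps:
A = -2 (A = -2*(-1/2)*(-2) = 1*(-2) = -2)
K(k, C) = -C/2 (K(k, C) = C/(-2) = C*(-1/2) = -C/2)
26*(-81) + K(5, 4) = 26*(-81) - 1/2*4 = -2106 - 2 = -2108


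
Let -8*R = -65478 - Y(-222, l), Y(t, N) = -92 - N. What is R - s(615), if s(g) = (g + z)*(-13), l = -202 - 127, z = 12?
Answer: 130923/8 ≈ 16365.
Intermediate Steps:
l = -329
s(g) = -156 - 13*g (s(g) = (g + 12)*(-13) = (12 + g)*(-13) = -156 - 13*g)
R = 65715/8 (R = -(-65478 - (-92 - 1*(-329)))/8 = -(-65478 - (-92 + 329))/8 = -(-65478 - 1*237)/8 = -(-65478 - 237)/8 = -1/8*(-65715) = 65715/8 ≈ 8214.4)
R - s(615) = 65715/8 - (-156 - 13*615) = 65715/8 - (-156 - 7995) = 65715/8 - 1*(-8151) = 65715/8 + 8151 = 130923/8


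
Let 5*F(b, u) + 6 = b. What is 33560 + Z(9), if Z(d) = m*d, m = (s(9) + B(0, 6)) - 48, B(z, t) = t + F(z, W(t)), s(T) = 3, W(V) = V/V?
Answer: 165991/5 ≈ 33198.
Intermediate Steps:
W(V) = 1
F(b, u) = -6/5 + b/5
B(z, t) = -6/5 + t + z/5 (B(z, t) = t + (-6/5 + z/5) = -6/5 + t + z/5)
m = -201/5 (m = (3 + (-6/5 + 6 + (1/5)*0)) - 48 = (3 + (-6/5 + 6 + 0)) - 48 = (3 + 24/5) - 48 = 39/5 - 48 = -201/5 ≈ -40.200)
Z(d) = -201*d/5
33560 + Z(9) = 33560 - 201/5*9 = 33560 - 1809/5 = 165991/5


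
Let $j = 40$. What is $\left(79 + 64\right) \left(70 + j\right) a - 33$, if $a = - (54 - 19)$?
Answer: $-550583$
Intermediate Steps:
$a = -35$ ($a = \left(-1\right) 35 = -35$)
$\left(79 + 64\right) \left(70 + j\right) a - 33 = \left(79 + 64\right) \left(70 + 40\right) \left(-35\right) - 33 = 143 \cdot 110 \left(-35\right) - 33 = 15730 \left(-35\right) - 33 = -550550 - 33 = -550583$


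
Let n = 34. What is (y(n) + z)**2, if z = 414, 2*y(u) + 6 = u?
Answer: 183184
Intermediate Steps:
y(u) = -3 + u/2
(y(n) + z)**2 = ((-3 + (1/2)*34) + 414)**2 = ((-3 + 17) + 414)**2 = (14 + 414)**2 = 428**2 = 183184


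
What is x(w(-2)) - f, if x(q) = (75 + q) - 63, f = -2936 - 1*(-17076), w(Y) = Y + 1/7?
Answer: -98909/7 ≈ -14130.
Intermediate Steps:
w(Y) = 1/7 + Y (w(Y) = Y + 1/7 = 1/7 + Y)
f = 14140 (f = -2936 + 17076 = 14140)
x(q) = 12 + q
x(w(-2)) - f = (12 + (1/7 - 2)) - 1*14140 = (12 - 13/7) - 14140 = 71/7 - 14140 = -98909/7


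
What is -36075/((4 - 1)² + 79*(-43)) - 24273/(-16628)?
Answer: 85261503/7041958 ≈ 12.108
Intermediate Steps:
-36075/((4 - 1)² + 79*(-43)) - 24273/(-16628) = -36075/(3² - 3397) - 24273*(-1/16628) = -36075/(9 - 3397) + 24273/16628 = -36075/(-3388) + 24273/16628 = -36075*(-1/3388) + 24273/16628 = 36075/3388 + 24273/16628 = 85261503/7041958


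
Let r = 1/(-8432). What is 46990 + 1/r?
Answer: 38558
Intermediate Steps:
r = -1/8432 ≈ -0.00011860
46990 + 1/r = 46990 + 1/(-1/8432) = 46990 - 8432 = 38558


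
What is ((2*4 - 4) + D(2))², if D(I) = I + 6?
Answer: 144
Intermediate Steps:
D(I) = 6 + I
((2*4 - 4) + D(2))² = ((2*4 - 4) + (6 + 2))² = ((8 - 4) + 8)² = (4 + 8)² = 12² = 144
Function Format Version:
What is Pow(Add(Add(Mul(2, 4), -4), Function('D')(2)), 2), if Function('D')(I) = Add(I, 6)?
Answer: 144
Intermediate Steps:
Function('D')(I) = Add(6, I)
Pow(Add(Add(Mul(2, 4), -4), Function('D')(2)), 2) = Pow(Add(Add(Mul(2, 4), -4), Add(6, 2)), 2) = Pow(Add(Add(8, -4), 8), 2) = Pow(Add(4, 8), 2) = Pow(12, 2) = 144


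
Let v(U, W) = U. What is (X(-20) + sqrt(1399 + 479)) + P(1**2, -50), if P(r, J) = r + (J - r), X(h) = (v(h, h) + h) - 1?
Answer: -91 + sqrt(1878) ≈ -47.664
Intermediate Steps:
X(h) = -1 + 2*h (X(h) = (h + h) - 1 = 2*h - 1 = -1 + 2*h)
P(r, J) = J
(X(-20) + sqrt(1399 + 479)) + P(1**2, -50) = ((-1 + 2*(-20)) + sqrt(1399 + 479)) - 50 = ((-1 - 40) + sqrt(1878)) - 50 = (-41 + sqrt(1878)) - 50 = -91 + sqrt(1878)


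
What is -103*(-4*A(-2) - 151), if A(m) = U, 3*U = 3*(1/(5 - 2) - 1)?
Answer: 45835/3 ≈ 15278.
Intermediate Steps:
U = -2/3 (U = (3*(1/(5 - 2) - 1))/3 = (3*(1/3 - 1))/3 = (3*(-2/3))/3 = (1/3)*(-2) = -2/3 ≈ -0.66667)
A(m) = -2/3
-103*(-4*A(-2) - 151) = -103*(-4*(-2/3) - 151) = -103*(8/3 - 151) = -103*(-445/3) = 45835/3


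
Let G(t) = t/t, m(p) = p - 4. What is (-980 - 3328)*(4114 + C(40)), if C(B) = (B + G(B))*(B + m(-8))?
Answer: -22668696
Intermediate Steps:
m(p) = -4 + p
G(t) = 1
C(B) = (1 + B)*(-12 + B) (C(B) = (B + 1)*(B + (-4 - 8)) = (1 + B)*(B - 12) = (1 + B)*(-12 + B))
(-980 - 3328)*(4114 + C(40)) = (-980 - 3328)*(4114 + (-12 + 40² - 11*40)) = -4308*(4114 + (-12 + 1600 - 440)) = -4308*(4114 + 1148) = -4308*5262 = -22668696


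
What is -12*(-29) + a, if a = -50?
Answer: 298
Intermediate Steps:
-12*(-29) + a = -12*(-29) - 50 = 348 - 50 = 298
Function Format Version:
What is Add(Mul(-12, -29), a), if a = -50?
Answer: 298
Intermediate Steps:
Add(Mul(-12, -29), a) = Add(Mul(-12, -29), -50) = Add(348, -50) = 298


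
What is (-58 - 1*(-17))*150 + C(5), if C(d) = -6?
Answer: -6156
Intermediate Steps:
(-58 - 1*(-17))*150 + C(5) = (-58 - 1*(-17))*150 - 6 = (-58 + 17)*150 - 6 = -41*150 - 6 = -6150 - 6 = -6156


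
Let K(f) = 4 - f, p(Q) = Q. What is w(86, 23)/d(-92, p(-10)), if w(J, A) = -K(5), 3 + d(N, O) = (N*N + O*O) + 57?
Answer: 1/8618 ≈ 0.00011604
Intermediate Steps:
d(N, O) = 54 + N**2 + O**2 (d(N, O) = -3 + ((N*N + O*O) + 57) = -3 + ((N**2 + O**2) + 57) = -3 + (57 + N**2 + O**2) = 54 + N**2 + O**2)
w(J, A) = 1 (w(J, A) = -(4 - 1*5) = -(4 - 5) = -1*(-1) = 1)
w(86, 23)/d(-92, p(-10)) = 1/(54 + (-92)**2 + (-10)**2) = 1/(54 + 8464 + 100) = 1/8618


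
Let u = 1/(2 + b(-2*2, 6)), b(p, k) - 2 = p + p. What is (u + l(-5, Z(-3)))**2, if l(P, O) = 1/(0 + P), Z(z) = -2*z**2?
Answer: 81/400 ≈ 0.20250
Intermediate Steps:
b(p, k) = 2 + 2*p (b(p, k) = 2 + (p + p) = 2 + 2*p)
l(P, O) = 1/P
u = -1/4 (u = 1/(2 + (2 + 2*(-2*2))) = 1/(2 + (2 + 2*(-4))) = 1/(2 + (2 - 8)) = 1/(2 - 6) = 1/(-4) = -1/4 ≈ -0.25000)
(u + l(-5, Z(-3)))**2 = (-1/4 + 1/(-5))**2 = (-1/4 - 1/5)**2 = (-9/20)**2 = 81/400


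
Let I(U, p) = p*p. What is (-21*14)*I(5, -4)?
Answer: -4704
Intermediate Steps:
I(U, p) = p²
(-21*14)*I(5, -4) = -21*14*(-4)² = -294*16 = -4704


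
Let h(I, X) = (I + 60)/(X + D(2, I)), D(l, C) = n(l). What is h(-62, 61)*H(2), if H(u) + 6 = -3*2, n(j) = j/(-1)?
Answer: 24/59 ≈ 0.40678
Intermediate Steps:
n(j) = -j (n(j) = j*(-1) = -j)
D(l, C) = -l
h(I, X) = (60 + I)/(-2 + X) (h(I, X) = (I + 60)/(X - 1*2) = (60 + I)/(X - 2) = (60 + I)/(-2 + X))
H(u) = -12 (H(u) = -6 - 3*2 = -6 - 6 = -12)
h(-62, 61)*H(2) = ((60 - 62)/(-2 + 61))*(-12) = (-2/59)*(-12) = ((1/59)*(-2))*(-12) = -2/59*(-12) = 24/59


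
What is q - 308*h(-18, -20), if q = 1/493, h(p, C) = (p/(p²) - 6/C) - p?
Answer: -124663879/22185 ≈ -5619.3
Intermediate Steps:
h(p, C) = 1/p - p - 6/C (h(p, C) = (p/p² - 6/C) - p = (1/p - 6/C) - p = 1/p - p - 6/C)
q = 1/493 ≈ 0.0020284
q - 308*h(-18, -20) = 1/493 - 308*(1/(-18) - 1*(-18) - 6/(-20)) = 1/493 - 308*(-1/18 + 18 - 6*(-1/20)) = 1/493 - 308*(-1/18 + 18 + 3/10) = 1/493 - 308*821/45 = 1/493 - 252868/45 = -124663879/22185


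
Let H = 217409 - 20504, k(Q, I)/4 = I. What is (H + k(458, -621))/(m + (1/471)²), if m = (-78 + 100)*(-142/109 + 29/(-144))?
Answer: -37609838781192/6401319779 ≈ -5875.3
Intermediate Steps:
k(Q, I) = 4*I
H = 196905
m = -259699/7848 (m = 22*(-142*1/109 + 29*(-1/144)) = 22*(-142/109 - 29/144) = 22*(-23609/15696) = -259699/7848 ≈ -33.091)
(H + k(458, -621))/(m + (1/471)²) = (196905 + 4*(-621))/(-259699/7848 + (1/471)²) = (196905 - 2484)/(-259699/7848 + (1/471)²) = 194421/(-259699/7848 + 1/221841) = 194421/(-6401319779/193445352) = 194421*(-193445352/6401319779) = -37609838781192/6401319779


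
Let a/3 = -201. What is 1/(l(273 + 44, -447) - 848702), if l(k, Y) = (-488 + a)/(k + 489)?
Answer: -806/684054903 ≈ -1.1783e-6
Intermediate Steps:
a = -603 (a = 3*(-201) = -603)
l(k, Y) = -1091/(489 + k) (l(k, Y) = (-488 - 603)/(k + 489) = -1091/(489 + k))
1/(l(273 + 44, -447) - 848702) = 1/(-1091/(489 + (273 + 44)) - 848702) = 1/(-1091/(489 + 317) - 848702) = 1/(-1091/806 - 848702) = 1/(-684054903/806) = -806/684054903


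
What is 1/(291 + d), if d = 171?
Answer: 1/462 ≈ 0.0021645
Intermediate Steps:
1/(291 + d) = 1/(291 + 171) = 1/462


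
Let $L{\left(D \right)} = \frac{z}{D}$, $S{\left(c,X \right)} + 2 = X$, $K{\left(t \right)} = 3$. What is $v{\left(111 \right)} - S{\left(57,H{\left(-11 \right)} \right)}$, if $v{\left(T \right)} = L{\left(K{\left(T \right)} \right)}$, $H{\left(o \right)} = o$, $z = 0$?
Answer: $13$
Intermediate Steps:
$S{\left(c,X \right)} = -2 + X$
$L{\left(D \right)} = 0$ ($L{\left(D \right)} = \frac{0}{D} = 0$)
$v{\left(T \right)} = 0$
$v{\left(111 \right)} - S{\left(57,H{\left(-11 \right)} \right)} = 0 - \left(-2 - 11\right) = 0 - -13 = 0 + 13 = 13$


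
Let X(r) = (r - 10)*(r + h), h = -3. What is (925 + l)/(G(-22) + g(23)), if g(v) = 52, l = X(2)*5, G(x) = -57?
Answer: -193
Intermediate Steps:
X(r) = (-10 + r)*(-3 + r) (X(r) = (r - 10)*(r - 3) = (-10 + r)*(-3 + r))
l = 40 (l = (30 + 2**2 - 13*2)*5 = (30 + 4 - 26)*5 = 8*5 = 40)
(925 + l)/(G(-22) + g(23)) = (925 + 40)/(-57 + 52) = 965/(-5) = 965*(-1/5) = -193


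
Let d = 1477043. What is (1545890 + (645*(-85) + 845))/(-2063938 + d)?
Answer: -298382/117379 ≈ -2.5420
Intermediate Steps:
(1545890 + (645*(-85) + 845))/(-2063938 + d) = (1545890 + (645*(-85) + 845))/(-2063938 + 1477043) = (1545890 + (-54825 + 845))/(-586895) = (1545890 - 53980)*(-1/586895) = 1491910*(-1/586895) = -298382/117379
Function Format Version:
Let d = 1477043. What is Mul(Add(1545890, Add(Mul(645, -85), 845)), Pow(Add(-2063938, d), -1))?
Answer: Rational(-298382, 117379) ≈ -2.5420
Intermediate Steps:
Mul(Add(1545890, Add(Mul(645, -85), 845)), Pow(Add(-2063938, d), -1)) = Mul(Add(1545890, Add(Mul(645, -85), 845)), Pow(Add(-2063938, 1477043), -1)) = Mul(Add(1545890, Add(-54825, 845)), Pow(-586895, -1)) = Mul(Add(1545890, -53980), Rational(-1, 586895)) = Mul(1491910, Rational(-1, 586895)) = Rational(-298382, 117379)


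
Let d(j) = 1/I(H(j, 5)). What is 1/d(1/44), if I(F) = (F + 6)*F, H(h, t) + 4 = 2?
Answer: -8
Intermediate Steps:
H(h, t) = -2 (H(h, t) = -4 + 2 = -2)
I(F) = F*(6 + F) (I(F) = (6 + F)*F = F*(6 + F))
d(j) = -⅛ (d(j) = 1/(-2*(6 - 2)) = 1/(-2*4) = 1/(-8) = -⅛)
1/d(1/44) = 1/(-⅛) = -8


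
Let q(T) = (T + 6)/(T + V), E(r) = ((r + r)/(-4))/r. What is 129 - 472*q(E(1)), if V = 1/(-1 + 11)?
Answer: 6619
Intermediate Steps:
V = 1/10 ≈ 0.10000
E(r) = -1/2 (E(r) = ((2*r)*(-1/4))/r = (-r/2)/r = -1/2)
q(T) = (6 + T)/(1/10 + T) (q(T) = (T + 6)/(T + 1/10) = (6 + T)/(1/10 + T))
129 - 472*q(E(1)) = 129 - 4720*(6 - 1/2)/(1 + 10*(-1/2)) = 129 - 4720*11/((1 - 5)*2) = 129 - 4720*11/((-4)*2) = 129 - 4720*(-1)*11/(4*2) = 129 - 472*(-55/4) = 129 + 6490 = 6619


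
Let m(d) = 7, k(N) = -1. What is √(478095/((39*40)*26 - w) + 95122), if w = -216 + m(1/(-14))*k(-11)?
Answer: √158231458480243/40783 ≈ 308.44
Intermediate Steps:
w = -223 (w = -216 + 7*(-1) = -216 - 7 = -223)
√(478095/((39*40)*26 - w) + 95122) = √(478095/((39*40)*26 - 1*(-223)) + 95122) = √(478095/(1560*26 + 223) + 95122) = √(478095/(40560 + 223) + 95122) = √(478095/40783 + 95122) = √(3879838621/40783) = √158231458480243/40783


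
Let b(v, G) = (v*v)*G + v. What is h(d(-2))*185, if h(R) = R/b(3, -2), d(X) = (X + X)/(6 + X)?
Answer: 37/3 ≈ 12.333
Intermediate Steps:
b(v, G) = v + G*v**2 (b(v, G) = v**2*G + v = G*v**2 + v = v + G*v**2)
d(X) = 2*X/(6 + X) (d(X) = (2*X)/(6 + X) = 2*X/(6 + X))
h(R) = -R/15 (h(R) = R/((3*(1 - 2*3))) = R/((3*(1 - 6))) = R/((3*(-5))) = R/(-15) = R*(-1/15) = -R/15)
h(d(-2))*185 = -2*(-2)/(15*(6 - 2))*185 = -2*(-2)/(15*4)*185 = -1/15*(-1)*185 = (1/15)*185 = 37/3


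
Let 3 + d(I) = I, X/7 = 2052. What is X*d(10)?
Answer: 100548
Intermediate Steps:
X = 14364 (X = 7*2052 = 14364)
d(I) = -3 + I
X*d(10) = 14364*(-3 + 10) = 14364*7 = 100548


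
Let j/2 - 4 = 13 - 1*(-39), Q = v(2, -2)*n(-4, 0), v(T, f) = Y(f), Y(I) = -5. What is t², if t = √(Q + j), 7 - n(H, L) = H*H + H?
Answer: 137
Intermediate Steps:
n(H, L) = 7 - H - H² (n(H, L) = 7 - (H*H + H) = 7 - (H² + H) = 7 - (H + H²) = 7 + (-H - H²) = 7 - H - H²)
v(T, f) = -5
Q = 25 (Q = -5*(7 - 1*(-4) - 1*(-4)²) = -5*(7 + 4 - 1*16) = -5*(7 + 4 - 16) = -5*(-5) = 25)
j = 112 (j = 8 + 2*(13 - 1*(-39)) = 8 + 2*(13 + 39) = 8 + 2*52 = 8 + 104 = 112)
t = √137 (t = √(25 + 112) = √137 ≈ 11.705)
t² = (√137)² = 137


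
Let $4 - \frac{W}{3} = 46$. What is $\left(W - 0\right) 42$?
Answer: $-5292$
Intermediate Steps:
$W = -126$ ($W = 12 - 138 = -126$)
$\left(W - 0\right) 42 = \left(-126 - 0\right) 42 = \left(-126 + 0\right) 42 = \left(-126\right) 42 = -5292$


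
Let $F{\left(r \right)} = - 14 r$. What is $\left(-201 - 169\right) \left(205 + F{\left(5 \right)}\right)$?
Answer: $-49950$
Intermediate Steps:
$\left(-201 - 169\right) \left(205 + F{\left(5 \right)}\right) = \left(-201 - 169\right) \left(205 - 70\right) = - 370 \left(205 - 70\right) = \left(-370\right) 135 = -49950$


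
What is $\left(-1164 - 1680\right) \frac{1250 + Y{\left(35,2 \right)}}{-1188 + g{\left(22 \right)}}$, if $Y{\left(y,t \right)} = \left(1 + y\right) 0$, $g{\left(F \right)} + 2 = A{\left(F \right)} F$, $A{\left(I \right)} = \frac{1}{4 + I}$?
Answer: $\frac{15405000}{5153} \approx 2989.5$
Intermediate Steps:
$g{\left(F \right)} = -2 + \frac{F}{4 + F}$
$Y{\left(y,t \right)} = 0$
$\left(-1164 - 1680\right) \frac{1250 + Y{\left(35,2 \right)}}{-1188 + g{\left(22 \right)}} = \left(-1164 - 1680\right) \frac{1250 + 0}{-1188 + \frac{-8 - 22}{4 + 22}} = \left(-1164 - 1680\right) \frac{1250}{-1188 + \frac{-8 - 22}{26}} = - 2844 \frac{1250}{-1188 + \frac{1}{26} \left(-30\right)} = - 2844 \frac{1250}{-1188 - \frac{15}{13}} = - 2844 \frac{1250}{- \frac{15459}{13}} = - 2844 \cdot 1250 \left(- \frac{13}{15459}\right) = \left(-2844\right) \left(- \frac{16250}{15459}\right) = \frac{15405000}{5153}$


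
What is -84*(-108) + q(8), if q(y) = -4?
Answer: 9068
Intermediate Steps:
-84*(-108) + q(8) = -84*(-108) - 4 = 9072 - 4 = 9068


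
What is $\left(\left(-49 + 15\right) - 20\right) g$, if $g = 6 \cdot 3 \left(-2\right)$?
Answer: $1944$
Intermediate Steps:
$g = -36$ ($g = 18 \left(-2\right) = -36$)
$\left(\left(-49 + 15\right) - 20\right) g = \left(\left(-49 + 15\right) - 20\right) \left(-36\right) = \left(-34 - 20\right) \left(-36\right) = \left(-54\right) \left(-36\right) = 1944$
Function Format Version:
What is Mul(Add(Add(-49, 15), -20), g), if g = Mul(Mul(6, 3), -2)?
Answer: 1944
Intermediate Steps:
g = -36 (g = Mul(18, -2) = -36)
Mul(Add(Add(-49, 15), -20), g) = Mul(Add(Add(-49, 15), -20), -36) = Mul(Add(-34, -20), -36) = Mul(-54, -36) = 1944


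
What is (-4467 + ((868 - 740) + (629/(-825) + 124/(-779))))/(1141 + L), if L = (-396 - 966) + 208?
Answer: 2789159116/8354775 ≈ 333.84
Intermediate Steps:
L = -1154 (L = -1362 + 208 = -1154)
(-4467 + ((868 - 740) + (629/(-825) + 124/(-779))))/(1141 + L) = (-4467 + ((868 - 740) + (629/(-825) + 124/(-779))))/(1141 - 1154) = (-4467 + (128 + (629*(-1/825) + 124*(-1/779))))/(-13) = (-4467 + (128 + (-629/825 - 124/779)))*(-1/13) = (-4467 + (128 - 592291/642675))*(-1/13) = (-4467 + 81670109/642675)*(-1/13) = -2789159116/642675*(-1/13) = 2789159116/8354775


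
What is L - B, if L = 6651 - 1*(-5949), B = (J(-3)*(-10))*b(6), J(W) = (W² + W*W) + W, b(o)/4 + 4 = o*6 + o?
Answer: 35400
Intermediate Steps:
b(o) = -16 + 28*o (b(o) = -16 + 4*(o*6 + o) = -16 + 4*(6*o + o) = -16 + 4*(7*o) = -16 + 28*o)
J(W) = W + 2*W² (J(W) = (W² + W²) + W = 2*W² + W = W + 2*W²)
B = -22800 (B = (-3*(1 + 2*(-3))*(-10))*(-16 + 28*6) = (-3*(1 - 6)*(-10))*(-16 + 168) = (-3*(-5)*(-10))*152 = (15*(-10))*152 = -150*152 = -22800)
L = 12600 (L = 6651 + 5949 = 12600)
L - B = 12600 - 1*(-22800) = 12600 + 22800 = 35400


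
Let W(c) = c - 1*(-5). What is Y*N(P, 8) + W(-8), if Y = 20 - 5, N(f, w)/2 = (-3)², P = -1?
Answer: 267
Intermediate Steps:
W(c) = 5 + c (W(c) = c + 5 = 5 + c)
N(f, w) = 18 (N(f, w) = 2*(-3)² = 2*9 = 18)
Y = 15
Y*N(P, 8) + W(-8) = 15*18 + (5 - 8) = 270 - 3 = 267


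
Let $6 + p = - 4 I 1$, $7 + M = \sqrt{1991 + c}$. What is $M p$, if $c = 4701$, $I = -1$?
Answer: $14 - 4 \sqrt{1673} \approx -149.61$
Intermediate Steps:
$M = -7 + 2 \sqrt{1673}$ ($M = -7 + \sqrt{1991 + 4701} = -7 + \sqrt{6692} = -7 + 2 \sqrt{1673} \approx 74.805$)
$p = -2$ ($p = -6 + \left(-4\right) \left(-1\right) 1 = -6 + 4 \cdot 1 = -6 + 4 = -2$)
$M p = \left(-7 + 2 \sqrt{1673}\right) \left(-2\right) = 14 - 4 \sqrt{1673}$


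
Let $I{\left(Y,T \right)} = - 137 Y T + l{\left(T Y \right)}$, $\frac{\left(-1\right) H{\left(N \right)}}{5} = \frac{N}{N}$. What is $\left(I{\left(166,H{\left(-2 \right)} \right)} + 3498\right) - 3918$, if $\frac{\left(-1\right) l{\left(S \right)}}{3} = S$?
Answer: $115780$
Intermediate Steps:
$l{\left(S \right)} = - 3 S$
$H{\left(N \right)} = -5$ ($H{\left(N \right)} = - 5 \frac{N}{N} = \left(-5\right) 1 = -5$)
$I{\left(Y,T \right)} = - 140 T Y$ ($I{\left(Y,T \right)} = - 137 Y T - 3 T Y = - 137 T Y - 3 T Y = - 140 T Y$)
$\left(I{\left(166,H{\left(-2 \right)} \right)} + 3498\right) - 3918 = \left(\left(-140\right) \left(-5\right) 166 + 3498\right) - 3918 = \left(116200 + 3498\right) - 3918 = 119698 - 3918 = 115780$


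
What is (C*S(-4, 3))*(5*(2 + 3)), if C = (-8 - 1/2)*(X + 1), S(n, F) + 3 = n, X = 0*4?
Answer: 2975/2 ≈ 1487.5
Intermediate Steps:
X = 0
S(n, F) = -3 + n
C = -17/2 (C = (-8 - 1/2)*(0 + 1) = (-8 - 1*½)*1 = (-8 - ½)*1 = -17/2*1 = -17/2 ≈ -8.5000)
(C*S(-4, 3))*(5*(2 + 3)) = (-17*(-3 - 4)/2)*(5*(2 + 3)) = (-17/2*(-7))*(5*5) = (119/2)*25 = 2975/2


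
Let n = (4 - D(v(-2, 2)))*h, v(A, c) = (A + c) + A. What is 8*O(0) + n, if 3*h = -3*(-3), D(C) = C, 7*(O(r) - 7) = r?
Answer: 74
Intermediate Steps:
v(A, c) = c + 2*A
O(r) = 7 + r/7
h = 3 (h = (-3*(-3))/3 = (⅓)*9 = 3)
n = 18 (n = (4 - (2 + 2*(-2)))*3 = (4 - (2 - 4))*3 = (4 - 1*(-2))*3 = (4 + 2)*3 = 6*3 = 18)
8*O(0) + n = 8*(7 + (⅐)*0) + 18 = 8*(7 + 0) + 18 = 8*7 + 18 = 56 + 18 = 74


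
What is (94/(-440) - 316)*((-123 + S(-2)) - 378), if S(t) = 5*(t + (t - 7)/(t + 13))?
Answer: 197083311/1210 ≈ 1.6288e+5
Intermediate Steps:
S(t) = 5*t + 5*(-7 + t)/(13 + t) (S(t) = 5*(t + (-7 + t)/(13 + t)) = 5*t + 5*(-7 + t)/(13 + t))
(94/(-440) - 316)*((-123 + S(-2)) - 378) = (94/(-440) - 316)*((-123 + 5*(-7 + (-2)**2 + 14*(-2))/(13 - 2)) - 378) = (94*(-1/440) - 316)*((-123 + 5*(-7 + 4 - 28)/11) - 378) = (-47/220 - 316)*((-123 + 5*(1/11)*(-31)) - 378) = -69567*((-123 - 155/11) - 378)/220 = -69567*(-1508/11 - 378)/220 = -69567/220*(-5666/11) = 197083311/1210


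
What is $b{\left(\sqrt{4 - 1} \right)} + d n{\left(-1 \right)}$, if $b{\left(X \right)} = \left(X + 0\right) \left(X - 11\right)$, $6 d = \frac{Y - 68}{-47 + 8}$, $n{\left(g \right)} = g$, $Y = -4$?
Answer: $\frac{35}{13} - 11 \sqrt{3} \approx -16.36$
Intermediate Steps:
$d = \frac{4}{13}$ ($d = \frac{\left(-4 - 68\right) \frac{1}{-47 + 8}}{6} = \frac{\left(-72\right) \frac{1}{-39}}{6} = \frac{\left(-72\right) \left(- \frac{1}{39}\right)}{6} = \frac{1}{6} \cdot \frac{24}{13} = \frac{4}{13} \approx 0.30769$)
$b{\left(X \right)} = X \left(-11 + X\right)$
$b{\left(\sqrt{4 - 1} \right)} + d n{\left(-1 \right)} = \sqrt{4 - 1} \left(-11 + \sqrt{4 - 1}\right) + \frac{4}{13} \left(-1\right) = \sqrt{3} \left(-11 + \sqrt{3}\right) - \frac{4}{13} = - \frac{4}{13} + \sqrt{3} \left(-11 + \sqrt{3}\right)$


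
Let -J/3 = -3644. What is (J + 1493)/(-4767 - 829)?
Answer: -12425/5596 ≈ -2.2203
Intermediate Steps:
J = 10932 (J = -3*(-3644) = 10932)
(J + 1493)/(-4767 - 829) = (10932 + 1493)/(-4767 - 829) = 12425/(-5596) = 12425*(-1/5596) = -12425/5596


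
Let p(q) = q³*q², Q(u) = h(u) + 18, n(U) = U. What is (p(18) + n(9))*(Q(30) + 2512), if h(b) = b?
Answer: 4837317120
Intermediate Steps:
Q(u) = 18 + u (Q(u) = u + 18 = 18 + u)
p(q) = q⁵
(p(18) + n(9))*(Q(30) + 2512) = (18⁵ + 9)*((18 + 30) + 2512) = (1889568 + 9)*(48 + 2512) = 1889577*2560 = 4837317120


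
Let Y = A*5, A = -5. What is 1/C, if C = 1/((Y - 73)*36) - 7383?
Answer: -3528/26047225 ≈ -0.00013545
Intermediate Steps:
Y = -25 (Y = -5*5 = -25)
C = -26047225/3528 (C = 1/((-25 - 73)*36) - 7383 = 1/(-98*36) - 7383 = 1/(-3528) - 7383 = -1/3528 - 7383 = -26047225/3528 ≈ -7383.0)
1/C = 1/(-26047225/3528) = -3528/26047225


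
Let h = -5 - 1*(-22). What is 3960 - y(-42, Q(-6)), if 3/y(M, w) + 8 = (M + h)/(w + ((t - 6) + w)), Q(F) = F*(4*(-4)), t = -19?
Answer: 5390061/1361 ≈ 3960.4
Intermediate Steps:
h = 17 (h = -5 + 22 = 17)
Q(F) = -16*F (Q(F) = F*(-16) = -16*F)
y(M, w) = 3/(-8 + (17 + M)/(-25 + 2*w)) (y(M, w) = 3/(-8 + (M + 17)/(w + ((-19 - 6) + w))) = 3/(-8 + (17 + M)/(w + (-25 + w))) = 3/(-8 + (17 + M)/(-25 + 2*w)))
3960 - y(-42, Q(-6)) = 3960 - 3*(-25 + 2*(-16*(-6)))/(217 - 42 - (-256)*(-6)) = 3960 - 3*(-25 + 2*96)/(217 - 42 - 16*96) = 3960 - 3*(-25 + 192)/(217 - 42 - 1536) = 3960 - 3*167/(-1361) = 3960 - 3*(-1)*167/1361 = 3960 - 1*(-501/1361) = 3960 + 501/1361 = 5390061/1361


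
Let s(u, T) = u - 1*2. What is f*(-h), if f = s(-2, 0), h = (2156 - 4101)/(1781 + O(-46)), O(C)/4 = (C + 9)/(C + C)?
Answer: -8947/2050 ≈ -4.3644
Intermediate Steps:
O(C) = 2*(9 + C)/C (O(C) = 4*((C + 9)/(C + C)) = 4*((9 + C)/((2*C))) = 4*((9 + C)*(1/(2*C))) = 4*((9 + C)/(2*C)) = 2*(9 + C)/C)
h = -8947/8200 (h = (2156 - 4101)/(1781 + (2 + 18/(-46))) = -1945/(1781 + (2 + 18*(-1/46))) = -1945/(1781 + (2 - 9/23)) = -1945/(1781 + 37/23) = -1945/41000/23 = -1945*23/41000 = -8947/8200 ≈ -1.0911)
s(u, T) = -2 + u (s(u, T) = u - 2 = -2 + u)
f = -4 (f = -2 - 2 = -4)
f*(-h) = -(-4)*(-8947)/8200 = -4*8947/8200 = -8947/2050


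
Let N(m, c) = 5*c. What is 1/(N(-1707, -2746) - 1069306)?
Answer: -1/1083036 ≈ -9.2333e-7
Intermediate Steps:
1/(N(-1707, -2746) - 1069306) = 1/(5*(-2746) - 1069306) = 1/(-13730 - 1069306) = 1/(-1083036) = -1/1083036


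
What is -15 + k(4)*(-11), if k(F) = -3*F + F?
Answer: 73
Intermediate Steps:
k(F) = -2*F
-15 + k(4)*(-11) = -15 - 2*4*(-11) = -15 - 8*(-11) = -15 + 88 = 73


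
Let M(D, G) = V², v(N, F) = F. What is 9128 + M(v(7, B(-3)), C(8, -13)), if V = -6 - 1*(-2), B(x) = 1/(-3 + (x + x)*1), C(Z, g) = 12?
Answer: 9144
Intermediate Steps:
B(x) = 1/(-3 + 2*x) (B(x) = 1/(-3 + (2*x)*1) = 1/(-3 + 2*x))
V = -4 (V = -6 + 2 = -4)
M(D, G) = 16 (M(D, G) = (-4)² = 16)
9128 + M(v(7, B(-3)), C(8, -13)) = 9128 + 16 = 9144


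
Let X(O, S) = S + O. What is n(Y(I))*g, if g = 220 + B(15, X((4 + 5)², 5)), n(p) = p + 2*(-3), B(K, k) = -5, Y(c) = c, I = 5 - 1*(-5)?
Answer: 860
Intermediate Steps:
I = 10 (I = 5 + 5 = 10)
X(O, S) = O + S
n(p) = -6 + p (n(p) = p - 6 = -6 + p)
g = 215 (g = 220 - 5 = 215)
n(Y(I))*g = (-6 + 10)*215 = 4*215 = 860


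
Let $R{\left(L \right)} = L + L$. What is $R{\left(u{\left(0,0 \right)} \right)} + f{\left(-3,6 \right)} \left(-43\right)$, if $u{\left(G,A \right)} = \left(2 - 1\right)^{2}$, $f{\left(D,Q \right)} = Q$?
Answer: $-256$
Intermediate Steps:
$u{\left(G,A \right)} = 1$ ($u{\left(G,A \right)} = 1^{2} = 1$)
$R{\left(L \right)} = 2 L$
$R{\left(u{\left(0,0 \right)} \right)} + f{\left(-3,6 \right)} \left(-43\right) = 2 \cdot 1 + 6 \left(-43\right) = 2 - 258 = -256$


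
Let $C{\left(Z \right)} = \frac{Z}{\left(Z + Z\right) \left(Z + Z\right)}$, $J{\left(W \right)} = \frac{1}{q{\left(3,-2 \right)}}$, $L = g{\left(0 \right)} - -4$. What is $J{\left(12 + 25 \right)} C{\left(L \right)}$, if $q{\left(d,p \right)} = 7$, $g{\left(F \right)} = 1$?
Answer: $\frac{1}{140} \approx 0.0071429$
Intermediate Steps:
$L = 5$ ($L = 1 - -4 = 1 + 4 = 5$)
$J{\left(W \right)} = \frac{1}{7}$
$C{\left(Z \right)} = \frac{1}{4 Z}$ ($C{\left(Z \right)} = \frac{Z}{2 Z 2 Z} = \frac{Z}{4 Z^{2}} = Z \frac{1}{4 Z^{2}} = \frac{1}{4 Z}$)
$J{\left(12 + 25 \right)} C{\left(L \right)} = \frac{\frac{1}{4} \cdot \frac{1}{5}}{7} = \frac{1}{7} \cdot \frac{1}{20} = \frac{1}{140}$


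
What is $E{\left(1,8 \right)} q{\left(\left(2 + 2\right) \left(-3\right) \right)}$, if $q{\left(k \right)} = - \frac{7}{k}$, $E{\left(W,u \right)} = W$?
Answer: $\frac{7}{12} \approx 0.58333$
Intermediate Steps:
$E{\left(1,8 \right)} q{\left(\left(2 + 2\right) \left(-3\right) \right)} = 1 \left(- \frac{7}{\left(2 + 2\right) \left(-3\right)}\right) = 1 \left(- \frac{7}{4 \left(-3\right)}\right) = 1 \left(- \frac{7}{-12}\right) = 1 \left(\left(-7\right) \left(- \frac{1}{12}\right)\right) = 1 \cdot \frac{7}{12} = \frac{7}{12}$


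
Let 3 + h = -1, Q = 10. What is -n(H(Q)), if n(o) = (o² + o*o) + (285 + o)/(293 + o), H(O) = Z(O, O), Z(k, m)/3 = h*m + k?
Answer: -3288795/203 ≈ -16201.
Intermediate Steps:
h = -4 (h = -3 - 1 = -4)
Z(k, m) = -12*m + 3*k (Z(k, m) = 3*(-4*m + k) = 3*(k - 4*m) = -12*m + 3*k)
H(O) = -9*O (H(O) = -12*O + 3*O = -9*O)
n(o) = 2*o² + (285 + o)/(293 + o) (n(o) = (o² + o²) + (285 + o)/(293 + o) = 2*o² + (285 + o)/(293 + o))
-n(H(Q)) = -(285 - 9*10 + 2*(-9*10)³ + 586*(-9*10)²)/(293 - 9*10) = -(285 - 90 + 2*(-90)³ + 586*(-90)²)/(293 - 90) = -(285 - 90 + 2*(-729000) + 586*8100)/203 = -(285 - 90 - 1458000 + 4746600)/203 = -3288795/203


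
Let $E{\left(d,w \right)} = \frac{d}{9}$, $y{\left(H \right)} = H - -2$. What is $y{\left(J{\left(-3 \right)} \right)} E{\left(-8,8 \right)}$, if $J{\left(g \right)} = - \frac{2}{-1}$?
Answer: $- \frac{32}{9} \approx -3.5556$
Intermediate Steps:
$J{\left(g \right)} = 2$ ($J{\left(g \right)} = \left(-2\right) \left(-1\right) = 2$)
$y{\left(H \right)} = 2 + H$ ($y{\left(H \right)} = H + 2 = 2 + H$)
$E{\left(d,w \right)} = \frac{d}{9}$ ($E{\left(d,w \right)} = d \frac{1}{9} = \frac{d}{9}$)
$y{\left(J{\left(-3 \right)} \right)} E{\left(-8,8 \right)} = \left(2 + 2\right) \frac{1}{9} \left(-8\right) = 4 \left(- \frac{8}{9}\right) = - \frac{32}{9}$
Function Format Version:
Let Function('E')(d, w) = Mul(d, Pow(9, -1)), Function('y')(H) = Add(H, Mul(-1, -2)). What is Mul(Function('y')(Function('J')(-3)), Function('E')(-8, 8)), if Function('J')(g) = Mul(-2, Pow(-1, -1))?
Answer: Rational(-32, 9) ≈ -3.5556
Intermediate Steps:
Function('J')(g) = 2 (Function('J')(g) = Mul(-2, -1) = 2)
Function('y')(H) = Add(2, H) (Function('y')(H) = Add(H, 2) = Add(2, H))
Function('E')(d, w) = Mul(Rational(1, 9), d) (Function('E')(d, w) = Mul(d, Rational(1, 9)) = Mul(Rational(1, 9), d))
Mul(Function('y')(Function('J')(-3)), Function('E')(-8, 8)) = Mul(Add(2, 2), Mul(Rational(1, 9), -8)) = Mul(4, Rational(-8, 9)) = Rational(-32, 9)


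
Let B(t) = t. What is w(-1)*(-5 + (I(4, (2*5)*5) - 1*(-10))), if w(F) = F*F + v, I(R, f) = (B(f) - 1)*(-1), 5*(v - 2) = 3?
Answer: -792/5 ≈ -158.40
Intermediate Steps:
v = 13/5 (v = 2 + (1/5)*3 = 2 + 3/5 = 13/5 ≈ 2.6000)
I(R, f) = 1 - f (I(R, f) = (f - 1)*(-1) = (-1 + f)*(-1) = 1 - f)
w(F) = 13/5 + F**2 (w(F) = F*F + 13/5 = F**2 + 13/5 = 13/5 + F**2)
w(-1)*(-5 + (I(4, (2*5)*5) - 1*(-10))) = (13/5 + (-1)**2)*(-5 + ((1 - 2*5*5) - 1*(-10))) = (13/5 + 1)*(-5 + ((1 - 10*5) + 10)) = 18*(-5 + ((1 - 1*50) + 10))/5 = 18*(-5 + ((1 - 50) + 10))/5 = 18*(-5 + (-49 + 10))/5 = 18*(-5 - 39)/5 = (18/5)*(-44) = -792/5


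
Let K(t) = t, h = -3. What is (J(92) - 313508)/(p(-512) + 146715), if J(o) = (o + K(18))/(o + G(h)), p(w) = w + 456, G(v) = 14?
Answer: -16615869/7772927 ≈ -2.1377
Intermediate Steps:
p(w) = 456 + w
J(o) = (18 + o)/(14 + o) (J(o) = (o + 18)/(o + 14) = (18 + o)/(14 + o))
(J(92) - 313508)/(p(-512) + 146715) = ((18 + 92)/(14 + 92) - 313508)/((456 - 512) + 146715) = (110/106 - 313508)/(-56 + 146715) = ((1/106)*110 - 313508)/146659 = (55/53 - 313508)*(1/146659) = -16615869/53*1/146659 = -16615869/7772927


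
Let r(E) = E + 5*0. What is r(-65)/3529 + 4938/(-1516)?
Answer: -8762371/2674982 ≈ -3.2757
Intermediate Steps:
r(E) = E (r(E) = E + 0 = E)
r(-65)/3529 + 4938/(-1516) = -65/3529 + 4938/(-1516) = -65*1/3529 + 4938*(-1/1516) = -65/3529 - 2469/758 = -8762371/2674982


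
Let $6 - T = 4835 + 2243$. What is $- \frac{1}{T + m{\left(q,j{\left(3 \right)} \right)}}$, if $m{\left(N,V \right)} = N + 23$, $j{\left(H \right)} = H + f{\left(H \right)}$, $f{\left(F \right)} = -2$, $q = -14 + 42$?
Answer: $\frac{1}{7021} \approx 0.00014243$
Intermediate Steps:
$q = 28$
$j{\left(H \right)} = -2 + H$ ($j{\left(H \right)} = H - 2 = -2 + H$)
$m{\left(N,V \right)} = 23 + N$
$T = -7072$ ($T = 6 - \left(4835 + 2243\right) = 6 - 7078 = -7072$)
$- \frac{1}{T + m{\left(q,j{\left(3 \right)} \right)}} = - \frac{1}{-7072 + \left(23 + 28\right)} = - \frac{1}{-7072 + 51} = - \frac{1}{-7021} = \left(-1\right) \left(- \frac{1}{7021}\right) = \frac{1}{7021}$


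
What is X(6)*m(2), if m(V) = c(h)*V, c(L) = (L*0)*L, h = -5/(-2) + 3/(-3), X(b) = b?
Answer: 0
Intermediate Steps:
h = 3/2 (h = -5*(-1/2) + 3*(-1/3) = 5/2 - 1 = 3/2 ≈ 1.5000)
c(L) = 0 (c(L) = 0*L = 0)
m(V) = 0 (m(V) = 0*V = 0)
X(6)*m(2) = 6*0 = 0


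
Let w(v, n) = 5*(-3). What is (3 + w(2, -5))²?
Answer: 144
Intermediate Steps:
w(v, n) = -15
(3 + w(2, -5))² = (3 - 15)² = (-12)² = 144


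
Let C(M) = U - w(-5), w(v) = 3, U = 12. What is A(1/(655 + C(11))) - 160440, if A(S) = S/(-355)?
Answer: -37818916801/235720 ≈ -1.6044e+5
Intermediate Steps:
C(M) = 9 (C(M) = 12 - 1*3 = 12 - 3 = 9)
A(S) = -S/355 (A(S) = S*(-1/355) = -S/355)
A(1/(655 + C(11))) - 160440 = -1/(355*(655 + 9)) - 160440 = -1/355/664 - 160440 = -1/355*1/664 - 160440 = -1/235720 - 160440 = -37818916801/235720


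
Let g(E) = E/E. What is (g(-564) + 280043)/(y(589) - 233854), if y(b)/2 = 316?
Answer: -140022/116611 ≈ -1.2008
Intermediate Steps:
y(b) = 632 (y(b) = 2*316 = 632)
g(E) = 1
(g(-564) + 280043)/(y(589) - 233854) = (1 + 280043)/(632 - 233854) = 280044/(-233222) = 280044*(-1/233222) = -140022/116611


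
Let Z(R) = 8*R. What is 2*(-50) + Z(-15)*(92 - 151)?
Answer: 6980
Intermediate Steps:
2*(-50) + Z(-15)*(92 - 151) = 2*(-50) + (8*(-15))*(92 - 151) = -100 - 120*(-59) = -100 + 7080 = 6980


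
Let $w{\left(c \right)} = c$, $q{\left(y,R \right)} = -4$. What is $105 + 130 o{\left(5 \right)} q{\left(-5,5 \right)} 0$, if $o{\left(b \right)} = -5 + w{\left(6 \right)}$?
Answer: $105$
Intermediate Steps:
$o{\left(b \right)} = 1$ ($o{\left(b \right)} = -5 + 6 = 1$)
$105 + 130 o{\left(5 \right)} q{\left(-5,5 \right)} 0 = 105 + 130 \cdot 1 \left(\left(-4\right) 0\right) = 105 + 130 \cdot 1 \cdot 0 = 105 + 130 \cdot 0 = 105 + 0 = 105$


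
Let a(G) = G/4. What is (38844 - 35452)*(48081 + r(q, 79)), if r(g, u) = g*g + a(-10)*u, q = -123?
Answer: 213738400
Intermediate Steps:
a(G) = G/4 (a(G) = G*(1/4) = G/4)
r(g, u) = g**2 - 5*u/2 (r(g, u) = g*g + ((1/4)*(-10))*u = g**2 - 5*u/2)
(38844 - 35452)*(48081 + r(q, 79)) = (38844 - 35452)*(48081 + ((-123)**2 - 5/2*79)) = 3392*(48081 + (15129 - 395/2)) = 3392*(48081 + 29863/2) = 3392*(126025/2) = 213738400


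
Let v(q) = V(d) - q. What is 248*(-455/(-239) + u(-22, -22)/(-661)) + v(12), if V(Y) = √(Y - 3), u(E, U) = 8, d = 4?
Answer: 72375295/157979 ≈ 458.13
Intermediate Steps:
V(Y) = √(-3 + Y)
v(q) = 1 - q (v(q) = √(-3 + 4) - q = √1 - q = 1 - q)
248*(-455/(-239) + u(-22, -22)/(-661)) + v(12) = 248*(-455/(-239) + 8/(-661)) + (1 - 1*12) = 248*(-455*(-1/239) + 8*(-1/661)) + (1 - 12) = 248*(455/239 - 8/661) - 11 = 248*(298843/157979) - 11 = 74113064/157979 - 11 = 72375295/157979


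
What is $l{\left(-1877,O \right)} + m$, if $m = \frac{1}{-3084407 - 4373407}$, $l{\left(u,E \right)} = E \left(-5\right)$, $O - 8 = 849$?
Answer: $- \frac{31956732991}{7457814} \approx -4285.0$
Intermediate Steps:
$O = 857$ ($O = 8 + 849 = 857$)
$l{\left(u,E \right)} = - 5 E$
$m = - \frac{1}{7457814}$ ($m = \frac{1}{-7457814} = - \frac{1}{7457814} \approx -1.3409 \cdot 10^{-7}$)
$l{\left(-1877,O \right)} + m = \left(-5\right) 857 - \frac{1}{7457814} = -4285 - \frac{1}{7457814} = - \frac{31956732991}{7457814}$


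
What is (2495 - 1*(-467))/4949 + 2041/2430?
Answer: 17298569/12026070 ≈ 1.4384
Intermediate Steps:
(2495 - 1*(-467))/4949 + 2041/2430 = (2495 + 467)*(1/4949) + 2041*(1/2430) = 2962*(1/4949) + 2041/2430 = 2962/4949 + 2041/2430 = 17298569/12026070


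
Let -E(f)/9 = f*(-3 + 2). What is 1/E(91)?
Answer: 1/819 ≈ 0.0012210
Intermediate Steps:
E(f) = 9*f (E(f) = -9*f*(-3 + 2) = -9*f*(-1) = -(-9)*f = 9*f)
1/E(91) = 1/(9*91) = 1/819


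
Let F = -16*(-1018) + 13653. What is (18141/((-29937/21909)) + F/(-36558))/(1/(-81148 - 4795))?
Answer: 416276843086457639/364812282 ≈ 1.1411e+9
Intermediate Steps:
F = 29941 (F = 16288 + 13653 = 29941)
(18141/((-29937/21909)) + F/(-36558))/(1/(-81148 - 4795)) = (18141/((-29937/21909)) + 29941/(-36558))/(1/(-81148 - 4795)) = (18141/((-29937*1/21909)) + 29941*(-1/36558))/(1/(-85943)) = (18141/(-9979/7303) - 29941/36558)/(-1/85943) = (18141*(-7303/9979) - 29941/36558)*(-85943) = (-132483723/9979 - 29941/36558)*(-85943) = -4843638726673/364812282*(-85943) = 416276843086457639/364812282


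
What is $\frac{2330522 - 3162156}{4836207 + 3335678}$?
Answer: $- \frac{831634}{8171885} \approx -0.10177$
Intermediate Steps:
$\frac{2330522 - 3162156}{4836207 + 3335678} = \frac{2330522 - 3162156}{8171885} = \left(-831634\right) \frac{1}{8171885} = - \frac{831634}{8171885}$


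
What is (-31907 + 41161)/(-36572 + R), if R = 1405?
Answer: -9254/35167 ≈ -0.26314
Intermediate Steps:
(-31907 + 41161)/(-36572 + R) = (-31907 + 41161)/(-36572 + 1405) = 9254/(-35167) = 9254*(-1/35167) = -9254/35167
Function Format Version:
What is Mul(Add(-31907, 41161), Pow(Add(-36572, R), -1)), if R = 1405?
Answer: Rational(-9254, 35167) ≈ -0.26314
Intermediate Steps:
Mul(Add(-31907, 41161), Pow(Add(-36572, R), -1)) = Mul(Add(-31907, 41161), Pow(Add(-36572, 1405), -1)) = Mul(9254, Pow(-35167, -1)) = Mul(9254, Rational(-1, 35167)) = Rational(-9254, 35167)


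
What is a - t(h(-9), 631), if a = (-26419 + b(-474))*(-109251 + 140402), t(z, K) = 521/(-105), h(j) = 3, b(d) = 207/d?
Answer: -13653435089387/16590 ≈ -8.2299e+8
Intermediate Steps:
t(z, K) = -521/105 (t(z, K) = 521*(-1/105) = -521/105)
a = -130032715921/158 (a = (-26419 + 207/(-474))*(-109251 + 140402) = (-26419 + 207*(-1/474))*31151 = (-26419 - 69/158)*31151 = -4174271/158*31151 = -130032715921/158 ≈ -8.2299e+8)
a - t(h(-9), 631) = -130032715921/158 - 1*(-521/105) = -130032715921/158 + 521/105 = -13653435089387/16590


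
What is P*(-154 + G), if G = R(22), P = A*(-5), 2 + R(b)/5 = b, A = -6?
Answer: -1620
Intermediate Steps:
R(b) = -10 + 5*b
P = 30 (P = -6*(-5) = 30)
G = 100 (G = -10 + 5*22 = -10 + 110 = 100)
P*(-154 + G) = 30*(-154 + 100) = 30*(-54) = -1620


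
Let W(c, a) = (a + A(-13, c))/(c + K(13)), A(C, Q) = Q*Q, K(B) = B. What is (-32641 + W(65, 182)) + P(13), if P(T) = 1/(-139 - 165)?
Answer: -9905689/304 ≈ -32585.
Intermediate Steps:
P(T) = -1/304 (P(T) = 1/(-304) = -1/304)
A(C, Q) = Q²
W(c, a) = (a + c²)/(13 + c) (W(c, a) = (a + c²)/(c + 13) = (a + c²)/(13 + c))
(-32641 + W(65, 182)) + P(13) = (-32641 + (182 + 65²)/(13 + 65)) - 1/304 = (-32641 + (182 + 4225)/78) - 1/304 = (-32641 + (1/78)*4407) - 1/304 = (-32641 + 113/2) - 1/304 = -65169/2 - 1/304 = -9905689/304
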